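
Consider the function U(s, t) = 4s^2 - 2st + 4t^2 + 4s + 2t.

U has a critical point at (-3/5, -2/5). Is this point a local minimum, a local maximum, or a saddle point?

local minimum

The Hessian of U is constant: H = [[8, -2], [-2, 8]].
det(H) = 8·8 − (-2)² = 60.
det(H) > 0 and tr(H) = 16 > 0, so H is positive definite and the point is a local minimum.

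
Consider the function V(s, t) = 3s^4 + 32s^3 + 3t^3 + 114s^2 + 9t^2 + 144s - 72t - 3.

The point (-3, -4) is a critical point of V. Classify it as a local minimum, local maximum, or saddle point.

The mixed partial ∂²V/∂s∂t is 0, so the Hessian at any point is diag(V_ss, V_tt) = diag(12(3s^2 + 16s + 19), 18(t + 1)).
At (-3, -4): H = diag(-24, -54).
Both eigenvalues are negative, so H is negative definite: a local maximum.

local maximum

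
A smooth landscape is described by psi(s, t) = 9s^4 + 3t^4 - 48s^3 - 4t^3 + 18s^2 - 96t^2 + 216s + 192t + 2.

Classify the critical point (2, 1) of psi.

local maximum

The mixed partial ∂²psi/∂s∂t is 0, so the Hessian at any point is diag(psi_ss, psi_tt) = diag(36(3s^2 - 8s + 1), 12(3t^2 - 2t - 16)).
At (2, 1): H = diag(-108, -180).
Both eigenvalues are negative, so H is negative definite: a local maximum.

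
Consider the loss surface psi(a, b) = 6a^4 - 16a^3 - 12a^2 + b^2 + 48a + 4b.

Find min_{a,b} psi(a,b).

psi(a,b) separates as P(a) + Q(b), so its minimum is min P + min Q.
P'(a) = 24(a - 2)(a - 1)(a + 1) vanishes at a ∈ {-1, 1, 2}; Q'(b) = 2b + 4 vanishes at b ∈ {-2}.
Local minima of P (where P''>0): P(-1)=-38, P(2)=16. Local minima of Q: Q(-2)=-4.
So the global minimum of psi is P(-1) + Q(-2) = -38 − 4 = -42, attained at (-1, -2).

-42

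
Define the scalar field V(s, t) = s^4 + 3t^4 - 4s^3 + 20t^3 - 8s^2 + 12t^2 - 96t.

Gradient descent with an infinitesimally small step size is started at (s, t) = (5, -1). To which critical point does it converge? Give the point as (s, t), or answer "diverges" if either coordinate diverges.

(4, 1)

V is separable, so gradient descent decouples: s follows -∂V/∂s, t follows -∂V/∂t.
∂V/∂s = 4s(s - 4)(s + 1); at s=5 this is 120, so s decreases.
∂V/∂t = 12(t - 1)(t + 2)(t + 4); at t=-1 this is -72, so t increases.
s converges to its nearest critical value 4 (a local min of the s-part); t converges to 1. The iterate converges to (4, 1).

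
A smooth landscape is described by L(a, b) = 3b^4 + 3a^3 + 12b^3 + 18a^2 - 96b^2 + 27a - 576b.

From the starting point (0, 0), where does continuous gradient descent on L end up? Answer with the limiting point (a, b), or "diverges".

L is separable, so gradient descent decouples: a follows -∂L/∂a, b follows -∂L/∂b.
∂L/∂a = 9(a + 1)(a + 3); at a=0 this is 27, so a decreases.
∂L/∂b = 12(b - 4)(b + 3)(b + 4); at b=0 this is -576, so b increases.
a converges to its nearest critical value -1 (a local min of the a-part); b converges to 4. The iterate converges to (-1, 4).

(-1, 4)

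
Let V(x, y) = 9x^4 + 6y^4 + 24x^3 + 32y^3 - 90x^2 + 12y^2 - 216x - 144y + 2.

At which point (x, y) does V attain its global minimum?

V(x,y) separates as P(x) + Q(y) + 2, so its minimum is min P + min Q + 2.
P'(x) = 36(x - 2)(x + 1)(x + 3) vanishes at x ∈ {-3, -1, 2}; Q'(y) = 24(y - 1)(y + 2)(y + 3) vanishes at y ∈ {-3, -2, 1}.
Local minima of P (where P''>0): P(-3)=-81, P(2)=-456. Local minima of Q: Q(-3)=162, Q(1)=-94.
So the global minimum of V is P(2) + Q(1) + 2 = -456 − 94 + 2 = -548, attained at (2, 1).

(2, 1)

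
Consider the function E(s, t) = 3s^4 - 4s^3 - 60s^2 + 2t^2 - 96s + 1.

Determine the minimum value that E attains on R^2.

E(s,t) separates as P(s) + Q(t) + 1, so its minimum is min P + min Q + 1.
P'(s) = 12(s - 4)(s + 1)(s + 2) vanishes at s ∈ {-2, -1, 4}; Q'(t) = 4t vanishes at t ∈ {0}.
Local minima of P (where P''>0): P(-2)=32, P(4)=-832. Local minima of Q: Q(0)=0.
So the global minimum of E is P(4) + Q(0) + 1 = -832 + 0 + 1 = -831, attained at (4, 0).

-831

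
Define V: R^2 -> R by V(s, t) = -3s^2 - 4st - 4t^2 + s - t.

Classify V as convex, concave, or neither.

concave

V is quadratic, so its Hessian is the constant matrix H = [[-6, -4], [-4, -8]].
det(H) = 32, tr(H) = -14.
det(H) > 0 and tr(H) < 0, so H is negative definite everywhere: concave.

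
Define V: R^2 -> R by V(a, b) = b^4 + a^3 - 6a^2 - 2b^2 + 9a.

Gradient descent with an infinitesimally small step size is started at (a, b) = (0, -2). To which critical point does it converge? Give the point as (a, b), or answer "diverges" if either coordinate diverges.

V is separable, so gradient descent decouples: a follows -∂V/∂a, b follows -∂V/∂b.
∂V/∂a = 3(a - 3)(a - 1); at a=0 this is 9, so a decreases.
∂V/∂b = 4b(b - 1)(b + 1); at b=-2 this is -24, so b increases.
The a-coordinate has no critical point in that direction and runs off to infinity.

diverges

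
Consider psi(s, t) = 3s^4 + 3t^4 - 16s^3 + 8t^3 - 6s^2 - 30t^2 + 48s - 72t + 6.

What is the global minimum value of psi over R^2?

-306

psi(s,t) separates as P(s) + Q(t) + 6, so its minimum is min P + min Q + 6.
P'(s) = 12(s - 4)(s - 1)(s + 1) vanishes at s ∈ {-1, 1, 4}; Q'(t) = 12(t - 2)(t + 1)(t + 3) vanishes at t ∈ {-3, -1, 2}.
Local minima of P (where P''>0): P(-1)=-35, P(4)=-160. Local minima of Q: Q(-3)=-27, Q(2)=-152.
So the global minimum of psi is P(4) + Q(2) + 6 = -160 − 152 + 6 = -306, attained at (4, 2).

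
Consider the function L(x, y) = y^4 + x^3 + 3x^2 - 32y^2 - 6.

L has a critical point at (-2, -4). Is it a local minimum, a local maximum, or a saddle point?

The mixed partial ∂²L/∂x∂y is 0, so the Hessian at any point is diag(L_xx, L_yy) = diag(6(x + 1), 4(3y^2 - 16)).
At (-2, -4): H = diag(-6, 128).
The eigenvalues have opposite signs, so H is indefinite: a saddle point.

saddle point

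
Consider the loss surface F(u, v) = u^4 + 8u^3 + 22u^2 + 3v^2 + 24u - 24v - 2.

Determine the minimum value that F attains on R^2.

-59

F(u,v) separates as P(u) + Q(v) − 2, so its minimum is min P + min Q − 2.
P'(u) = 4(u + 1)(u + 2)(u + 3) vanishes at u ∈ {-3, -2, -1}; Q'(v) = 6v - 24 vanishes at v ∈ {4}.
Local minima of P (where P''>0): P(-3)=-9, P(-1)=-9. Local minima of Q: Q(4)=-48.
So the global minimum of F is P(-3) + Q(4) − 2 = -9 − 48 − 2 = -59, attained at (-3, 4).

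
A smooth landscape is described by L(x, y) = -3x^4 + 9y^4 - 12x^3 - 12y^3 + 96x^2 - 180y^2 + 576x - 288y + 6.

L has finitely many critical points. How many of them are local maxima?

L separates as a function of x plus a function of y, so ∇L=0 decouples.
∂L/∂x = -12(x - 4)(x + 3)(x + 4) = 0 at x ∈ {-4, -3, 4}; ∂L/∂y = 36(y - 4)(y + 1)(y + 2) = 0 at y ∈ {-2, -1, 4}.
The Hessian is diagonal: diag(L_xx, L_yy). Second derivatives: L_xx(-4)=-96, L_xx(-3)=84, L_xx(4)=-672; L_yy(-2)=216, L_yy(-1)=-180, L_yy(4)=1080.
Local maxima occur where both diagonal entries negative: (-4, -1), (4, -1). Count: 2.

2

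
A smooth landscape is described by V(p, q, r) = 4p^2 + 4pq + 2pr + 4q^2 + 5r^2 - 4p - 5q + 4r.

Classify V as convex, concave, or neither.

V is quadratic, so its Hessian is the constant matrix H = [[8, 4, 2], [4, 8, 0], [2, 0, 10]].
Leading principal minors: 8, 48, 448.
All positive ⇒ H ≻ 0 ⇒ convex.

convex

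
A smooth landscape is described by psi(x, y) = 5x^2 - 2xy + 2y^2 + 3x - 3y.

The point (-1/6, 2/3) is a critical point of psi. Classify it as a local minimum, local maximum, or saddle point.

The Hessian of psi is constant: H = [[10, -2], [-2, 4]].
det(H) = 10·4 − (-2)² = 36.
det(H) > 0 and tr(H) = 14 > 0, so H is positive definite and the point is a local minimum.

local minimum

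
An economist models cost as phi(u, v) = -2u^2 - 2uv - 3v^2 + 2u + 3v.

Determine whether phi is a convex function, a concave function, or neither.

concave

phi is quadratic, so its Hessian is the constant matrix H = [[-4, -2], [-2, -6]].
det(H) = 20, tr(H) = -10.
det(H) > 0 and tr(H) < 0, so H is negative definite everywhere: concave.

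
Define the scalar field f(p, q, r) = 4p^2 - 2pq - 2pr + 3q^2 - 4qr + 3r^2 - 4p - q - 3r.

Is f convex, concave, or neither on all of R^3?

convex

f is quadratic, so its Hessian is the constant matrix H = [[8, -2, -2], [-2, 6, -4], [-2, -4, 6]].
Leading principal minors: 8, 44, 80.
All positive ⇒ H ≻ 0 ⇒ convex.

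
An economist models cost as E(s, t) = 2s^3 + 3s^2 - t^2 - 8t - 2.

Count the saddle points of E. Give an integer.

E separates as a function of s plus a function of t, so ∇E=0 decouples.
∂E/∂s = 6s(s + 1) = 0 at s ∈ {-1, 0}; ∂E/∂t = -2(t + 4) = 0 at t ∈ {-4}.
The Hessian is diagonal: diag(E_ss, E_tt). Second derivatives: E_ss(-1)=-6, E_ss(0)=6; E_tt(-4)=-2.
Saddle points occur where the two diagonal entries have opposite signs: (0, -4). Count: 1.

1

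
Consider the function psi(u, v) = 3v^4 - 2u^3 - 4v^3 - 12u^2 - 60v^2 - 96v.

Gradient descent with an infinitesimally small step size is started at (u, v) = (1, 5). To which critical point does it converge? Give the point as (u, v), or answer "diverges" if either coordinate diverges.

psi is separable, so gradient descent decouples: u follows -∂psi/∂u, v follows -∂psi/∂v.
∂psi/∂u = -6u(u + 4); at u=1 this is -30, so u increases.
∂psi/∂v = 12(v - 4)(v + 1)(v + 2); at v=5 this is 504, so v decreases.
The u-coordinate has no critical point in that direction and runs off to infinity.

diverges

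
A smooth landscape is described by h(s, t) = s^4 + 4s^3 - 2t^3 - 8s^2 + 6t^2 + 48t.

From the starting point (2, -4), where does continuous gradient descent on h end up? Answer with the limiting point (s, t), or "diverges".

h is separable, so gradient descent decouples: s follows -∂h/∂s, t follows -∂h/∂t.
∂h/∂s = 4s(s - 1)(s + 4); at s=2 this is 48, so s decreases.
∂h/∂t = -6(t - 4)(t + 2); at t=-4 this is -96, so t increases.
s converges to its nearest critical value 1 (a local min of the s-part); t converges to -2. The iterate converges to (1, -2).

(1, -2)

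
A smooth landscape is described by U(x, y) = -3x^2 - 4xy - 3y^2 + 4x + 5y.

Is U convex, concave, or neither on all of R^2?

U is quadratic, so its Hessian is the constant matrix H = [[-6, -4], [-4, -6]].
det(H) = 20, tr(H) = -12.
det(H) > 0 and tr(H) < 0, so H is negative definite everywhere: concave.

concave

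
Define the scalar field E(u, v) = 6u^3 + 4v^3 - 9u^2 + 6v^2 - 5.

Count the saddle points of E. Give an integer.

E separates as a function of u plus a function of v, so ∇E=0 decouples.
∂E/∂u = 18u(u - 1) = 0 at u ∈ {0, 1}; ∂E/∂v = 12v(v + 1) = 0 at v ∈ {-1, 0}.
The Hessian is diagonal: diag(E_uu, E_vv). Second derivatives: E_uu(0)=-18, E_uu(1)=18; E_vv(-1)=-12, E_vv(0)=12.
Saddle points occur where the two diagonal entries have opposite signs: (0, 0), (1, -1). Count: 2.

2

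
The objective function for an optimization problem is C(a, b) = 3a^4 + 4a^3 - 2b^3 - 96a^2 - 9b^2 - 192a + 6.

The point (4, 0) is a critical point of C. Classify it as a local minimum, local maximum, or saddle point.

saddle point

The mixed partial ∂²C/∂a∂b is 0, so the Hessian at any point is diag(C_aa, C_bb) = diag(12(3a^2 + 2a - 16), -6(2b + 3)).
At (4, 0): H = diag(480, -18).
The eigenvalues have opposite signs, so H is indefinite: a saddle point.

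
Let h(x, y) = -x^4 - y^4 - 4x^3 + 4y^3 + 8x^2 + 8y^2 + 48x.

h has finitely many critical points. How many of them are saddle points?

4

h separates as a function of x plus a function of y, so ∇h=0 decouples.
∂h/∂x = -4(x - 2)(x + 2)(x + 3) = 0 at x ∈ {-3, -2, 2}; ∂h/∂y = -4y(y - 4)(y + 1) = 0 at y ∈ {-1, 0, 4}.
The Hessian is diagonal: diag(h_xx, h_yy). Second derivatives: h_xx(-3)=-20, h_xx(-2)=16, h_xx(2)=-80; h_yy(-1)=-20, h_yy(0)=16, h_yy(4)=-80.
Saddle points occur where the two diagonal entries have opposite signs: (-3, 0), (-2, -1), (-2, 4), (2, 0). Count: 4.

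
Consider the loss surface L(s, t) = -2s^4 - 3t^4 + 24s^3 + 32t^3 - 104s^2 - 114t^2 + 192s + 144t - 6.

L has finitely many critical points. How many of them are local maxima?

L separates as a function of s plus a function of t, so ∇L=0 decouples.
∂L/∂s = -8(s - 4)(s - 3)(s - 2) = 0 at s ∈ {2, 3, 4}; ∂L/∂t = -12(t - 4)(t - 3)(t - 1) = 0 at t ∈ {1, 3, 4}.
The Hessian is diagonal: diag(L_ss, L_tt). Second derivatives: L_ss(2)=-16, L_ss(3)=8, L_ss(4)=-16; L_tt(1)=-72, L_tt(3)=24, L_tt(4)=-36.
Local maxima occur where both diagonal entries negative: (2, 1), (2, 4), (4, 1), (4, 4). Count: 4.

4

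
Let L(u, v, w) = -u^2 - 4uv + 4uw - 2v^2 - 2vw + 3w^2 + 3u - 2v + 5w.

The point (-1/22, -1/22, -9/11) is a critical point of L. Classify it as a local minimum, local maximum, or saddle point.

The Hessian is constant: H = [[-2, -4, 4], [-4, -4, -2], [4, -2, 6]].
Leading principal minors: Δ₁ = -2, Δ₂ = -8, Δ₃ = 88.
The minors fit neither the all-positive nor the alternating-sign pattern, so H is indefinite: a saddle point.

saddle point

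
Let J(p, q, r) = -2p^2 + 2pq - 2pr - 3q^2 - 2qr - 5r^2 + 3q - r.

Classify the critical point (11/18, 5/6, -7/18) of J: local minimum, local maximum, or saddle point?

The Hessian is constant: H = [[-4, 2, -2], [2, -6, -2], [-2, -2, -10]].
Leading principal minors: Δ₁ = -4, Δ₂ = 20, Δ₃ = -144.
The minors alternate sign starting negative (−, +, −), so H is negative definite: a local maximum.

local maximum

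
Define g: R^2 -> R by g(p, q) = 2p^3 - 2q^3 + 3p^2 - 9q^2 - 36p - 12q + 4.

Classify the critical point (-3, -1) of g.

local maximum

The mixed partial ∂²g/∂p∂q is 0, so the Hessian at any point is diag(g_pp, g_qq) = diag(6(2p + 1), -6(2q + 3)).
At (-3, -1): H = diag(-30, -6).
Both eigenvalues are negative, so H is negative definite: a local maximum.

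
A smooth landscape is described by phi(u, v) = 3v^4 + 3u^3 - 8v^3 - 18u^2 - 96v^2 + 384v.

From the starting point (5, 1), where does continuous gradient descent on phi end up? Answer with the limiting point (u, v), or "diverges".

phi is separable, so gradient descent decouples: u follows -∂phi/∂u, v follows -∂phi/∂v.
∂phi/∂u = 9u(u - 4); at u=5 this is 45, so u decreases.
∂phi/∂v = 12(v - 4)(v - 2)(v + 4); at v=1 this is 180, so v decreases.
u converges to its nearest critical value 4 (a local min of the u-part); v converges to -4. The iterate converges to (4, -4).

(4, -4)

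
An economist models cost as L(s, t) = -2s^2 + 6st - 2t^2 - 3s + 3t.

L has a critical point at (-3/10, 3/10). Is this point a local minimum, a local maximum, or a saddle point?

saddle point

The Hessian of L is constant: H = [[-4, 6], [6, -4]].
det(H) = (-4)·(-4) − 6² = -20.
Since det(H) < 0, H is indefinite and the critical point is a saddle point.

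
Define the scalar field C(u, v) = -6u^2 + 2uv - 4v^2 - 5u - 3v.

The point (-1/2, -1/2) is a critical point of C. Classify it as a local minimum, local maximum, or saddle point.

The Hessian of C is constant: H = [[-12, 2], [2, -8]].
det(H) = (-12)·(-8) − 2² = 92.
det(H) > 0 and tr(H) = -20 < 0, so H is negative definite and the point is a local maximum.

local maximum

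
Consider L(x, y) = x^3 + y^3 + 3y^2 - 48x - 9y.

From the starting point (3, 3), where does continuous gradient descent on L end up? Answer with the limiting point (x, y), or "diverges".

(4, 1)

L is separable, so gradient descent decouples: x follows -∂L/∂x, y follows -∂L/∂y.
∂L/∂x = 3(x - 4)(x + 4); at x=3 this is -21, so x increases.
∂L/∂y = 3(y - 1)(y + 3); at y=3 this is 36, so y decreases.
x converges to its nearest critical value 4 (a local min of the x-part); y converges to 1. The iterate converges to (4, 1).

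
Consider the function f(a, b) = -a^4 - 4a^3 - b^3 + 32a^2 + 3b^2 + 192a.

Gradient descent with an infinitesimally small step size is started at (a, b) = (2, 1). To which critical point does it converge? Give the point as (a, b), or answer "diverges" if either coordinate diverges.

(-3, 0)

f is separable, so gradient descent decouples: a follows -∂f/∂a, b follows -∂f/∂b.
∂f/∂a = -4(a - 4)(a + 3)(a + 4); at a=2 this is 240, so a decreases.
∂f/∂b = -3b(b - 2); at b=1 this is 3, so b decreases.
a converges to its nearest critical value -3 (a local min of the a-part); b converges to 0. The iterate converges to (-3, 0).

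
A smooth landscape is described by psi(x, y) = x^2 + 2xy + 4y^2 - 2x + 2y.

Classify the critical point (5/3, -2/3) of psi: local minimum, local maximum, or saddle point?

local minimum

The Hessian of psi is constant: H = [[2, 2], [2, 8]].
det(H) = 2·8 − 2² = 12.
det(H) > 0 and tr(H) = 10 > 0, so H is positive definite and the point is a local minimum.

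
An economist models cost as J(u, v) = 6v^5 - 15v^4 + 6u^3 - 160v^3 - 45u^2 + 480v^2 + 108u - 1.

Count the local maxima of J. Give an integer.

2

J separates as a function of u plus a function of v, so ∇J=0 decouples.
∂J/∂u = 18(u - 3)(u - 2) = 0 at u ∈ {2, 3}; ∂J/∂v = 30v(v - 4)(v - 2)(v + 4) = 0 at v ∈ {-4, 0, 2, 4}.
The Hessian is diagonal: diag(J_uu, J_vv). Second derivatives: J_uu(2)=-18, J_uu(3)=18; J_vv(-4)=-5760, J_vv(0)=960, J_vv(2)=-720, J_vv(4)=1920.
Local maxima occur where both diagonal entries negative: (2, -4), (2, 2). Count: 2.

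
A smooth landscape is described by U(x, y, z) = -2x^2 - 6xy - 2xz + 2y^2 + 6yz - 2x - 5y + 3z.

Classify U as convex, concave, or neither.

neither

U is quadratic, so its Hessian is the constant matrix H = [[-4, -6, -2], [-6, 4, 6], [-2, 6, 0]].
Leading principal minors: -4, -52, 272.
Neither pattern holds ⇒ H is indefinite ⇒ neither convex nor concave.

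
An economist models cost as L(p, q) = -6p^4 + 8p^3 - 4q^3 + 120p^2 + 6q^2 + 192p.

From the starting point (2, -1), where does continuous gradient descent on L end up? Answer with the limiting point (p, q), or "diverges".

(-1, 0)

L is separable, so gradient descent decouples: p follows -∂L/∂p, q follows -∂L/∂q.
∂L/∂p = -24(p - 4)(p + 1)(p + 2); at p=2 this is 576, so p decreases.
∂L/∂q = -12q(q - 1); at q=-1 this is -24, so q increases.
p converges to its nearest critical value -1 (a local min of the p-part); q converges to 0. The iterate converges to (-1, 0).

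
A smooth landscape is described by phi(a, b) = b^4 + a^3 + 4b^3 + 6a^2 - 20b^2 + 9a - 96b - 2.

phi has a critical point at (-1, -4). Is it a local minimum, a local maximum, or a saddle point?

The mixed partial ∂²phi/∂a∂b is 0, so the Hessian at any point is diag(phi_aa, phi_bb) = diag(6(a + 2), 4(3b^2 + 6b - 10)).
At (-1, -4): H = diag(6, 56).
Both eigenvalues are positive, so H is positive definite: a local minimum.

local minimum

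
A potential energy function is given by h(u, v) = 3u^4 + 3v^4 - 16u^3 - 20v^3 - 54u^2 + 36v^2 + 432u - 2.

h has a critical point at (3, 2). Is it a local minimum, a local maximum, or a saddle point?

The mixed partial ∂²h/∂u∂v is 0, so the Hessian at any point is diag(h_uu, h_vv) = diag(12(3u^2 - 8u - 9), 12(3v^2 - 10v + 6)).
At (3, 2): H = diag(-72, -24).
Both eigenvalues are negative, so H is negative definite: a local maximum.

local maximum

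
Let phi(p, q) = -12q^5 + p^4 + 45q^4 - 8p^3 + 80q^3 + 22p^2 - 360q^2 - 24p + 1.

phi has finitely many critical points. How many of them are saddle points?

phi separates as a function of p plus a function of q, so ∇phi=0 decouples.
∂phi/∂p = 4(p - 3)(p - 2)(p - 1) = 0 at p ∈ {1, 2, 3}; ∂phi/∂q = -60q(q - 3)(q - 2)(q + 2) = 0 at q ∈ {-2, 0, 2, 3}.
The Hessian is diagonal: diag(phi_pp, phi_qq). Second derivatives: phi_pp(1)=8, phi_pp(2)=-4, phi_pp(3)=8; phi_qq(-2)=2400, phi_qq(0)=-720, phi_qq(2)=480, phi_qq(3)=-900.
Saddle points occur where the two diagonal entries have opposite signs: (1, 0), (1, 3), (2, -2), (2, 2), (3, 0), (3, 3). Count: 6.

6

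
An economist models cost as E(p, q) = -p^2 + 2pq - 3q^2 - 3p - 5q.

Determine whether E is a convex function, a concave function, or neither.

E is quadratic, so its Hessian is the constant matrix H = [[-2, 2], [2, -6]].
det(H) = 8, tr(H) = -8.
det(H) > 0 and tr(H) < 0, so H is negative definite everywhere: concave.

concave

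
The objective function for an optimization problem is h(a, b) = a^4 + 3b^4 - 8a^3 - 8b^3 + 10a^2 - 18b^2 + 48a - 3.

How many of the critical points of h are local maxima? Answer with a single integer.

1

h separates as a function of a plus a function of b, so ∇h=0 decouples.
∂h/∂a = 4(a - 4)(a - 3)(a + 1) = 0 at a ∈ {-1, 3, 4}; ∂h/∂b = 12b(b - 3)(b + 1) = 0 at b ∈ {-1, 0, 3}.
The Hessian is diagonal: diag(h_aa, h_bb). Second derivatives: h_aa(-1)=80, h_aa(3)=-16, h_aa(4)=20; h_bb(-1)=48, h_bb(0)=-36, h_bb(3)=144.
Local maxima occur where both diagonal entries negative: (3, 0). Count: 1.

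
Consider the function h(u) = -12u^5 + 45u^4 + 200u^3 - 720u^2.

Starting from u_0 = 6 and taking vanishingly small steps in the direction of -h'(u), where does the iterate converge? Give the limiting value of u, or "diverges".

diverges

h'(u) = -60u(u - 4)(u - 2)(u + 3), so h'(6) = -25920.
Gradient descent moves in the -h' direction, i.e. u is increasing.
There is no critical point above u=6, and h' keeps the same sign, so the iterate runs off to +∞.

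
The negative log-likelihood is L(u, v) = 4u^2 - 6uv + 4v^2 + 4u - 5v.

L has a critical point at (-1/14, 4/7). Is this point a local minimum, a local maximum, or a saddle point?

local minimum

The Hessian of L is constant: H = [[8, -6], [-6, 8]].
det(H) = 8·8 − (-6)² = 28.
det(H) > 0 and tr(H) = 16 > 0, so H is positive definite and the point is a local minimum.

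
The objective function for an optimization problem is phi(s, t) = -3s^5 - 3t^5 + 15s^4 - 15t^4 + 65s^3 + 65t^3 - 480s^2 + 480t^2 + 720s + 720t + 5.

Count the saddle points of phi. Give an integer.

8

phi separates as a function of s plus a function of t, so ∇phi=0 decouples.
∂phi/∂s = -15(s - 4)(s - 3)(s - 1)(s + 4) = 0 at s ∈ {-4, 1, 3, 4}; ∂phi/∂t = -15(t - 4)(t + 1)(t + 3)(t + 4) = 0 at t ∈ {-4, -3, -1, 4}.
The Hessian is diagonal: diag(phi_ss, phi_tt). Second derivatives: phi_ss(-4)=4200, phi_ss(1)=-450, phi_ss(3)=210, phi_ss(4)=-360; phi_tt(-4)=360, phi_tt(-3)=-210, phi_tt(-1)=450, phi_tt(4)=-4200.
Saddle points occur where the two diagonal entries have opposite signs: (-4, -3), (-4, 4), (1, -4), (1, -1), (3, -3), (3, 4), (4, -4), (4, -1). Count: 8.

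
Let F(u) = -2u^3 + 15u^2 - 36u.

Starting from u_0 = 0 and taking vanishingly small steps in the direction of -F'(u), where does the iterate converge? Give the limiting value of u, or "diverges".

2

F'(u) = -6(u - 3)(u - 2), so F'(0) = -36.
Gradient descent moves in the -F' direction, i.e. u is increasing.
The nearest critical point in that direction is u = 2, where F'' = 6 > 0 (a local minimum). The iterate converges there.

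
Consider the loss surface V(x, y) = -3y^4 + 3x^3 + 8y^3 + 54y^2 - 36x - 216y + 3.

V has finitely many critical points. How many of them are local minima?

V separates as a function of x plus a function of y, so ∇V=0 decouples.
∂V/∂x = 9(x - 2)(x + 2) = 0 at x ∈ {-2, 2}; ∂V/∂y = -12(y - 3)(y - 2)(y + 3) = 0 at y ∈ {-3, 2, 3}.
The Hessian is diagonal: diag(V_xx, V_yy). Second derivatives: V_xx(-2)=-36, V_xx(2)=36; V_yy(-3)=-360, V_yy(2)=60, V_yy(3)=-72.
Local minima occur where both diagonal entries positive: (2, 2). Count: 1.

1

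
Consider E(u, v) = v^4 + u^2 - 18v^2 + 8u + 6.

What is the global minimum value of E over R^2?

-91

E(u,v) separates as P(u) + Q(v) + 6, so its minimum is min P + min Q + 6.
P'(u) = 2u + 8 vanishes at u ∈ {-4}; Q'(v) = 4v(v - 3)(v + 3) vanishes at v ∈ {-3, 0, 3}.
Local minima of P (where P''>0): P(-4)=-16. Local minima of Q: Q(-3)=-81, Q(3)=-81.
So the global minimum of E is P(-4) + Q(-3) + 6 = -16 − 81 + 6 = -91, attained at (-4, -3).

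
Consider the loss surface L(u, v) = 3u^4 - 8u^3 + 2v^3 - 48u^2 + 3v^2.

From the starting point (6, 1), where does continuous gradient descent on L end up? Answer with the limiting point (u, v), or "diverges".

L is separable, so gradient descent decouples: u follows -∂L/∂u, v follows -∂L/∂v.
∂L/∂u = 12u(u - 4)(u + 2); at u=6 this is 1152, so u decreases.
∂L/∂v = 6v(v + 1); at v=1 this is 12, so v decreases.
u converges to its nearest critical value 4 (a local min of the u-part); v converges to 0. The iterate converges to (4, 0).

(4, 0)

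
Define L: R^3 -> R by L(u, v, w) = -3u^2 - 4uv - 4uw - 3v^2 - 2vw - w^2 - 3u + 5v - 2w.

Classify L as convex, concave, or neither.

neither

L is quadratic, so its Hessian is the constant matrix H = [[-6, -4, -4], [-4, -6, -2], [-4, -2, -2]].
Leading principal minors: -6, 20, 16.
Neither pattern holds ⇒ H is indefinite ⇒ neither convex nor concave.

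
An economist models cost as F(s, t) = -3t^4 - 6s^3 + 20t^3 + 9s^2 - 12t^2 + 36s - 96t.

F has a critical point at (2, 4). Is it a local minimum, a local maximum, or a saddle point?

local maximum

The mixed partial ∂²F/∂s∂t is 0, so the Hessian at any point is diag(F_ss, F_tt) = diag(18(-2s + 1), 12(-3t^2 + 10t - 2)).
At (2, 4): H = diag(-54, -120).
Both eigenvalues are negative, so H is negative definite: a local maximum.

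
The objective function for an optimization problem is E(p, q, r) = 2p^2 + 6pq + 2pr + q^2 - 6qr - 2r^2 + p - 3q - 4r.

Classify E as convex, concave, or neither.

E is quadratic, so its Hessian is the constant matrix H = [[4, 6, 2], [6, 2, -6], [2, -6, -4]].
Leading principal minors: 4, -28, -184.
Neither pattern holds ⇒ H is indefinite ⇒ neither convex nor concave.

neither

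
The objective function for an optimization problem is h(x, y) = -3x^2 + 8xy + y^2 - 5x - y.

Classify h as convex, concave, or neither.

neither

h is quadratic, so its Hessian is the constant matrix H = [[-6, 8], [8, 2]].
det(H) = -76, tr(H) = -4.
det(H) < 0, so H is indefinite: neither convex nor concave.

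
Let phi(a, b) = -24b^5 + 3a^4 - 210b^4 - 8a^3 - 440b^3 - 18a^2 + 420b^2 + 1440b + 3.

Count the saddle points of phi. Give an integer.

6

phi separates as a function of a plus a function of b, so ∇phi=0 decouples.
∂phi/∂a = 12a(a - 3)(a + 1) = 0 at a ∈ {-1, 0, 3}; ∂phi/∂b = -120(b - 1)(b + 1)(b + 3)(b + 4) = 0 at b ∈ {-4, -3, -1, 1}.
The Hessian is diagonal: diag(phi_aa, phi_bb). Second derivatives: phi_aa(-1)=48, phi_aa(0)=-36, phi_aa(3)=144; phi_bb(-4)=1800, phi_bb(-3)=-960, phi_bb(-1)=1440, phi_bb(1)=-4800.
Saddle points occur where the two diagonal entries have opposite signs: (-1, -3), (-1, 1), (0, -4), (0, -1), (3, -3), (3, 1). Count: 6.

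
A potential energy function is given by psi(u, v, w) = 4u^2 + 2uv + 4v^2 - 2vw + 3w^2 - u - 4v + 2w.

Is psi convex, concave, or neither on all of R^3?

convex

psi is quadratic, so its Hessian is the constant matrix H = [[8, 2, 0], [2, 8, -2], [0, -2, 6]].
Leading principal minors: 8, 60, 328.
All positive ⇒ H ≻ 0 ⇒ convex.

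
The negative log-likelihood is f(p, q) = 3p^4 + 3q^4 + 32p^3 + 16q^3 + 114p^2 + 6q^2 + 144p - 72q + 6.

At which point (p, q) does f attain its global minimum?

(-1, 1)

f(p,q) separates as A(p) + B(q) + 6, so its minimum is min A + min B + 6.
A'(p) = 12(p + 1)(p + 3)(p + 4) vanishes at p ∈ {-4, -3, -1}; B'(q) = 12(q - 1)(q + 2)(q + 3) vanishes at q ∈ {-3, -2, 1}.
Local minima of A (where A''>0): A(-4)=-32, A(-1)=-59. Local minima of B: B(-3)=81, B(1)=-47.
So the global minimum of f is A(-1) + B(1) + 6 = -59 − 47 + 6 = -100, attained at (-1, 1).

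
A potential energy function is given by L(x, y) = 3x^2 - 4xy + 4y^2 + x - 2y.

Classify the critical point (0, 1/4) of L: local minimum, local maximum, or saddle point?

The Hessian of L is constant: H = [[6, -4], [-4, 8]].
det(H) = 6·8 − (-4)² = 32.
det(H) > 0 and tr(H) = 14 > 0, so H is positive definite and the point is a local minimum.

local minimum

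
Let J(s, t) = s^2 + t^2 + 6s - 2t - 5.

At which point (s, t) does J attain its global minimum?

J(s,t) separates as P(s) + Q(t) − 5, so its minimum is min P + min Q − 5.
P'(s) = 2s + 6 vanishes at s ∈ {-3}; Q'(t) = 2(t - 1) vanishes at t ∈ {1}.
Local minima of P (where P''>0): P(-3)=-9. Local minima of Q: Q(1)=-1.
So the global minimum of J is P(-3) + Q(1) − 5 = -9 − 1 − 5 = -15, attained at (-3, 1).

(-3, 1)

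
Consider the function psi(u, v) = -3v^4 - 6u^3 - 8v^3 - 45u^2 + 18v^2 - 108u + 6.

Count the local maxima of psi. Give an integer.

psi separates as a function of u plus a function of v, so ∇psi=0 decouples.
∂psi/∂u = -18(u + 2)(u + 3) = 0 at u ∈ {-3, -2}; ∂psi/∂v = -12v(v - 1)(v + 3) = 0 at v ∈ {-3, 0, 1}.
The Hessian is diagonal: diag(psi_uu, psi_vv). Second derivatives: psi_uu(-3)=18, psi_uu(-2)=-18; psi_vv(-3)=-144, psi_vv(0)=36, psi_vv(1)=-48.
Local maxima occur where both diagonal entries negative: (-2, -3), (-2, 1). Count: 2.

2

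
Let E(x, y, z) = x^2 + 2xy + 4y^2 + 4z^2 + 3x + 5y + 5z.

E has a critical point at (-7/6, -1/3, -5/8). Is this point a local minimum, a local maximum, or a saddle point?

local minimum

The Hessian is constant: H = [[2, 2, 0], [2, 8, 0], [0, 0, 8]].
Leading principal minors: Δ₁ = 2, Δ₂ = 12, Δ₃ = 96.
All leading minors are positive, so H is positive definite: a local minimum.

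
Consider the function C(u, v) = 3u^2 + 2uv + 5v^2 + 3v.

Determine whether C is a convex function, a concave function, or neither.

C is quadratic, so its Hessian is the constant matrix H = [[6, 2], [2, 10]].
det(H) = 56, tr(H) = 16.
det(H) > 0 and tr(H) > 0, so H is positive definite everywhere: convex.

convex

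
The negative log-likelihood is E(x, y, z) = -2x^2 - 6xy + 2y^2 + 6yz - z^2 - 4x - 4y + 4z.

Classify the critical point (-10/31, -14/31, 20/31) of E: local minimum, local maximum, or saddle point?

saddle point

The Hessian is constant: H = [[-4, -6, 0], [-6, 4, 6], [0, 6, -2]].
Leading principal minors: Δ₁ = -4, Δ₂ = -52, Δ₃ = 248.
The minors fit neither the all-positive nor the alternating-sign pattern, so H is indefinite: a saddle point.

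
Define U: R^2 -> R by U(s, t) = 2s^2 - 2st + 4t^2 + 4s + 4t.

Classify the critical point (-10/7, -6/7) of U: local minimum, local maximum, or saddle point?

local minimum

The Hessian of U is constant: H = [[4, -2], [-2, 8]].
det(H) = 4·8 − (-2)² = 28.
det(H) > 0 and tr(H) = 12 > 0, so H is positive definite and the point is a local minimum.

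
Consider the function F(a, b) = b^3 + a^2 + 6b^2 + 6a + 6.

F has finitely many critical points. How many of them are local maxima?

F separates as a function of a plus a function of b, so ∇F=0 decouples.
∂F/∂a = 2(a + 3) = 0 at a ∈ {-3}; ∂F/∂b = 3b(b + 4) = 0 at b ∈ {-4, 0}.
The Hessian is diagonal: diag(F_aa, F_bb). Second derivatives: F_aa(-3)=2; F_bb(-4)=-12, F_bb(0)=12.
Local maxima occur where both diagonal entries negative: none. Count: 0.

0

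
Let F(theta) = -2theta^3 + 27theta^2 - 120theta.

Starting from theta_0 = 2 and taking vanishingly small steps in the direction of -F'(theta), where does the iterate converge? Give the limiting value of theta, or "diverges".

4

F'(theta) = -6(theta - 5)(theta - 4), so F'(2) = -36.
Gradient descent moves in the -F' direction, i.e. theta is increasing.
The nearest critical point in that direction is theta = 4, where F'' = 6 > 0 (a local minimum). The iterate converges there.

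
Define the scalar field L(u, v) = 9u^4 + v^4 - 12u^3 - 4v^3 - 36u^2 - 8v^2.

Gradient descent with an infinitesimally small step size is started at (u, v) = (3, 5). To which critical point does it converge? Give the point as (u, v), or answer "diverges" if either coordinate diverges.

(2, 4)

L is separable, so gradient descent decouples: u follows -∂L/∂u, v follows -∂L/∂v.
∂L/∂u = 36u(u - 2)(u + 1); at u=3 this is 432, so u decreases.
∂L/∂v = 4v(v - 4)(v + 1); at v=5 this is 120, so v decreases.
u converges to its nearest critical value 2 (a local min of the u-part); v converges to 4. The iterate converges to (2, 4).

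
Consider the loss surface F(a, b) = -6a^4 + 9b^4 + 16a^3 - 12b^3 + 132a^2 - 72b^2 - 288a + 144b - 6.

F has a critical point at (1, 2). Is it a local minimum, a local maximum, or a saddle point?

The mixed partial ∂²F/∂a∂b is 0, so the Hessian at any point is diag(F_aa, F_bb) = diag(24(-3a^2 + 4a + 11), 36(3b^2 - 2b - 4)).
At (1, 2): H = diag(288, 144).
Both eigenvalues are positive, so H is positive definite: a local minimum.

local minimum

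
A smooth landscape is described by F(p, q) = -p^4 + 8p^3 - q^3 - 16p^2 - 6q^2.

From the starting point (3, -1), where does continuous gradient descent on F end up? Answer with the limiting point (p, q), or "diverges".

(2, -4)

F is separable, so gradient descent decouples: p follows -∂F/∂p, q follows -∂F/∂q.
∂F/∂p = -4p(p - 4)(p - 2); at p=3 this is 12, so p decreases.
∂F/∂q = -3q(q + 4); at q=-1 this is 9, so q decreases.
p converges to its nearest critical value 2 (a local min of the p-part); q converges to -4. The iterate converges to (2, -4).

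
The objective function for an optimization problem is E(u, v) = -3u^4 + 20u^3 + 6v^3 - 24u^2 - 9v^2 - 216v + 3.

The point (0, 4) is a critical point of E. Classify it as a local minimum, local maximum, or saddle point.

The mixed partial ∂²E/∂u∂v is 0, so the Hessian at any point is diag(E_uu, E_vv) = diag(12(-3u^2 + 10u - 4), 18(2v - 1)).
At (0, 4): H = diag(-48, 126).
The eigenvalues have opposite signs, so H is indefinite: a saddle point.

saddle point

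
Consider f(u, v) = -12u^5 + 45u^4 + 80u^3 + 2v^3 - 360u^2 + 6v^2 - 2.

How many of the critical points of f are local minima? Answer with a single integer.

f separates as a function of u plus a function of v, so ∇f=0 decouples.
∂f/∂u = -60u(u - 3)(u - 2)(u + 2) = 0 at u ∈ {-2, 0, 2, 3}; ∂f/∂v = 6v(v + 2) = 0 at v ∈ {-2, 0}.
The Hessian is diagonal: diag(f_uu, f_vv). Second derivatives: f_uu(-2)=2400, f_uu(0)=-720, f_uu(2)=480, f_uu(3)=-900; f_vv(-2)=-12, f_vv(0)=12.
Local minima occur where both diagonal entries positive: (-2, 0), (2, 0). Count: 2.

2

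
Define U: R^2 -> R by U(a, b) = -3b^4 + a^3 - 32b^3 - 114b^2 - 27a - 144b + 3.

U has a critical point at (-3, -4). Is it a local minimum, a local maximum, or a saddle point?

local maximum

The mixed partial ∂²U/∂a∂b is 0, so the Hessian at any point is diag(U_aa, U_bb) = diag(6a, -12(3b^2 + 16b + 19)).
At (-3, -4): H = diag(-18, -36).
Both eigenvalues are negative, so H is negative definite: a local maximum.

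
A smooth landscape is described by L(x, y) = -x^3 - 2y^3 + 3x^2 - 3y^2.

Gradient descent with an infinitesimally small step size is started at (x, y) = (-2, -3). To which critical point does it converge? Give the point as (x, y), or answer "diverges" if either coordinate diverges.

(0, -1)

L is separable, so gradient descent decouples: x follows -∂L/∂x, y follows -∂L/∂y.
∂L/∂x = -3x(x - 2); at x=-2 this is -24, so x increases.
∂L/∂y = -6y(y + 1); at y=-3 this is -36, so y increases.
x converges to its nearest critical value 0 (a local min of the x-part); y converges to -1. The iterate converges to (0, -1).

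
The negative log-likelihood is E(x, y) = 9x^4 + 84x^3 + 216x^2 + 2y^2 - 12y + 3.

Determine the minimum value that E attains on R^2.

E(x,y) separates as P(x) + Q(y) + 3, so its minimum is min P + min Q + 3.
P'(x) = 36x(x + 3)(x + 4) vanishes at x ∈ {-4, -3, 0}; Q'(y) = 4y - 12 vanishes at y ∈ {3}.
Local minima of P (where P''>0): P(-4)=384, P(0)=0. Local minima of Q: Q(3)=-18.
So the global minimum of E is P(0) + Q(3) + 3 = 0 − 18 + 3 = -15, attained at (0, 3).

-15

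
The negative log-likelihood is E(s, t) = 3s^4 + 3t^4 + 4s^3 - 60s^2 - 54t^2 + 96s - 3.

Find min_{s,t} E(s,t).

E(s,t) separates as P(s) + Q(t) − 3, so its minimum is min P + min Q − 3.
P'(s) = 12(s - 2)(s - 1)(s + 4) vanishes at s ∈ {-4, 1, 2}; Q'(t) = 12t(t - 3)(t + 3) vanishes at t ∈ {-3, 0, 3}.
Local minima of P (where P''>0): P(-4)=-832, P(2)=32. Local minima of Q: Q(-3)=-243, Q(3)=-243.
So the global minimum of E is P(-4) + Q(-3) − 3 = -832 − 243 − 3 = -1078, attained at (-4, -3).

-1078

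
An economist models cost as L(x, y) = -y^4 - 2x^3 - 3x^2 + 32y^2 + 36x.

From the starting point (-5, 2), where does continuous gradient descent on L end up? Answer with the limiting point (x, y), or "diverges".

(-3, 0)

L is separable, so gradient descent decouples: x follows -∂L/∂x, y follows -∂L/∂y.
∂L/∂x = -6(x - 2)(x + 3); at x=-5 this is -84, so x increases.
∂L/∂y = -4y(y - 4)(y + 4); at y=2 this is 96, so y decreases.
x converges to its nearest critical value -3 (a local min of the x-part); y converges to 0. The iterate converges to (-3, 0).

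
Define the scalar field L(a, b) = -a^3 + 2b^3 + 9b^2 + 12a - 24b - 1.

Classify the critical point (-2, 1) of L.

local minimum

The mixed partial ∂²L/∂a∂b is 0, so the Hessian at any point is diag(L_aa, L_bb) = diag(-6a, 6(2b + 3)).
At (-2, 1): H = diag(12, 30).
Both eigenvalues are positive, so H is positive definite: a local minimum.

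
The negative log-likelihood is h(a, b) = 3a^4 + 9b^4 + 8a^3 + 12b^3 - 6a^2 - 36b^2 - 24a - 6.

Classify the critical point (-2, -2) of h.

The mixed partial ∂²h/∂a∂b is 0, so the Hessian at any point is diag(h_aa, h_bb) = diag(12(3a^2 + 4a - 1), 36(3b^2 + 2b - 2)).
At (-2, -2): H = diag(36, 216).
Both eigenvalues are positive, so H is positive definite: a local minimum.

local minimum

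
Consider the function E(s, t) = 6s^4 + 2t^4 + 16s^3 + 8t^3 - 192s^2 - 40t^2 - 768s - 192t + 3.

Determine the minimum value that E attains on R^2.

-4139

E(s,t) separates as P(s) + Q(t) + 3, so its minimum is min P + min Q + 3.
P'(s) = 24(s - 4)(s + 2)(s + 4) vanishes at s ∈ {-4, -2, 4}; Q'(t) = 8(t - 3)(t + 2)(t + 4) vanishes at t ∈ {-4, -2, 3}.
Local minima of P (where P''>0): P(-4)=512, P(4)=-3584. Local minima of Q: Q(-4)=128, Q(3)=-558.
So the global minimum of E is P(4) + Q(3) + 3 = -3584 − 558 + 3 = -4139, attained at (4, 3).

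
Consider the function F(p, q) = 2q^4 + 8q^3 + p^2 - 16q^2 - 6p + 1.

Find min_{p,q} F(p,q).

-264

F(p,q) separates as A(p) + B(q) + 1, so its minimum is min A + min B + 1.
A'(p) = 2p - 6 vanishes at p ∈ {3}; B'(q) = 8q(q - 1)(q + 4) vanishes at q ∈ {-4, 0, 1}.
Local minima of A (where A''>0): A(3)=-9. Local minima of B: B(-4)=-256, B(1)=-6.
So the global minimum of F is A(3) + B(-4) + 1 = -9 − 256 + 1 = -264, attained at (3, -4).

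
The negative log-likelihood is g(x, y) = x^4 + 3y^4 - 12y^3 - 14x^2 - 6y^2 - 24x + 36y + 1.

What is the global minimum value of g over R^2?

g(x,y) separates as P(x) + Q(y) + 1, so its minimum is min P + min Q + 1.
P'(x) = 4(x - 3)(x + 1)(x + 2) vanishes at x ∈ {-2, -1, 3}; Q'(y) = 12(y - 3)(y - 1)(y + 1) vanishes at y ∈ {-1, 1, 3}.
Local minima of P (where P''>0): P(-2)=8, P(3)=-117. Local minima of Q: Q(-1)=-27, Q(3)=-27.
So the global minimum of g is P(3) + Q(-1) + 1 = -117 − 27 + 1 = -143, attained at (3, -1).

-143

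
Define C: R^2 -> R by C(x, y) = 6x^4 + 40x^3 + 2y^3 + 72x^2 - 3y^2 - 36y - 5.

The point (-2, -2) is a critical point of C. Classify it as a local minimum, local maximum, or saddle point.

local maximum

The mixed partial ∂²C/∂x∂y is 0, so the Hessian at any point is diag(C_xx, C_yy) = diag(24(3x^2 + 10x + 6), 6(2y - 1)).
At (-2, -2): H = diag(-48, -30).
Both eigenvalues are negative, so H is negative definite: a local maximum.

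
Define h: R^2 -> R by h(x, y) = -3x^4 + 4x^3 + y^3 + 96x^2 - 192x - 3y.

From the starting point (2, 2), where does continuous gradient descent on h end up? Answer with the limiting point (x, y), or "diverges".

(1, 1)

h is separable, so gradient descent decouples: x follows -∂h/∂x, y follows -∂h/∂y.
∂h/∂x = -12(x - 4)(x - 1)(x + 4); at x=2 this is 144, so x decreases.
∂h/∂y = 3(y - 1)(y + 1); at y=2 this is 9, so y decreases.
x converges to its nearest critical value 1 (a local min of the x-part); y converges to 1. The iterate converges to (1, 1).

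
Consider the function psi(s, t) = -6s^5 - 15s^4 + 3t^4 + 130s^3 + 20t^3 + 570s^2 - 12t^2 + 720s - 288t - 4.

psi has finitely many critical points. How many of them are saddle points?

psi separates as a function of s plus a function of t, so ∇psi=0 decouples.
∂psi/∂s = -30(s - 4)(s + 1)(s + 2)(s + 3) = 0 at s ∈ {-3, -2, -1, 4}; ∂psi/∂t = 12(t - 2)(t + 3)(t + 4) = 0 at t ∈ {-4, -3, 2}.
The Hessian is diagonal: diag(psi_ss, psi_tt). Second derivatives: psi_ss(-3)=420, psi_ss(-2)=-180, psi_ss(-1)=300, psi_ss(4)=-6300; psi_tt(-4)=72, psi_tt(-3)=-60, psi_tt(2)=360.
Saddle points occur where the two diagonal entries have opposite signs: (-3, -3), (-2, -4), (-2, 2), (-1, -3), (4, -4), (4, 2). Count: 6.

6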